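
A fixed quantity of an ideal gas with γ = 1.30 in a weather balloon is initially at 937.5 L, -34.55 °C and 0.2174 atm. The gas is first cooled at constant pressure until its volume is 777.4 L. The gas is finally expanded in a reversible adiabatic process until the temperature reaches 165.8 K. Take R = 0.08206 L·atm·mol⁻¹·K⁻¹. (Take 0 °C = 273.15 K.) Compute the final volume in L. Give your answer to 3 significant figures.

V₃ ≈ 1.40e+03 L

Convert: T₁ = 238.6 K.
Isobaric, so V/T is constant: P₂ = P₁; T₂ = T₁·(V₂/V₁) = 197.9 K.
Reversible adiabatic, γ = 1.30: P₃ = P₂·(T₃/T₂)^(γ/(γ−1)) = 0.1011 atm; V₃ = V₂·(T₂/T₃)^(1/(γ−1)) = 1401 L.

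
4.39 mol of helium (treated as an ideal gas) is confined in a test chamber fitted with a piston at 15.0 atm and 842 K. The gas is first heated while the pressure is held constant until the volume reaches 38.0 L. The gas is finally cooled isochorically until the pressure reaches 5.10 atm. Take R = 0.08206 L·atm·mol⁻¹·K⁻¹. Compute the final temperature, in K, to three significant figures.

From PV = nRT: V₁ = nRT₁/P₁ = 20.22 L.
P constant ⇒ V ∝ T: P₂ = P₁; T₂ = T₁·(V₂/V₁) = 1582 K.
V constant ⇒ P ∝ T: V₃ = V₂; T₃ = T₂·(P₃/P₂) = 538.0 K.

T₃ ≈ 538 K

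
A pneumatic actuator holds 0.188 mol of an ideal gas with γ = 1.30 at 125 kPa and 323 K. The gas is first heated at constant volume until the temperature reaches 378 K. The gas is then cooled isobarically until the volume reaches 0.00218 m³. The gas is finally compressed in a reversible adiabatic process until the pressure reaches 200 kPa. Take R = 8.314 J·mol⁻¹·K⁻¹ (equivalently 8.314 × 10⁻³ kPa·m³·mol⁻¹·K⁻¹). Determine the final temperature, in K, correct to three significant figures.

From PV = nRT: V₁ = nRT₁/P₁ = 0.004039 m³.
Isochoric, so P/T is constant: V₂ = V₁; P₂ = P₁·(T₂/T₁) = 146.3 kPa.
P constant ⇒ V ∝ T: P₃ = P₂; T₃ = T₂·(V₃/V₂) = 204.0 K.
Reversible adiabatic, γ = 1.30: T₄ = T₃·(P₄/P₃)^((γ−1)/γ) = 219.3 K; V₄ = V₃·(P₃/P₄)^(1/γ) = 0.001714 m³.

T₄ ≈ 219 K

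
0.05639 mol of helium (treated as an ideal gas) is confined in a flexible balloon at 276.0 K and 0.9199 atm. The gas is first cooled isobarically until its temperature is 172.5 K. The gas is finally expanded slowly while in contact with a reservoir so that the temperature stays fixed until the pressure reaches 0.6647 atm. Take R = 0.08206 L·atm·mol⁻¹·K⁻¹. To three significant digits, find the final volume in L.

V₃ ≈ 1.20 L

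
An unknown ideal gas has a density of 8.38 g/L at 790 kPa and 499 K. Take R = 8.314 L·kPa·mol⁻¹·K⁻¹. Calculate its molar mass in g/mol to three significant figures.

ρ = PM/(RT) ⇒ M = ρRT/P = (8.38 × 8.314 × 499.0) / 790

M ≈ 44.0 g/mol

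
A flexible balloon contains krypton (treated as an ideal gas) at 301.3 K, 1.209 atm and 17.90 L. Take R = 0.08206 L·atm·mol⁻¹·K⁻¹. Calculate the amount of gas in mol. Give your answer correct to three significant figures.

n ≈ 0.875 mol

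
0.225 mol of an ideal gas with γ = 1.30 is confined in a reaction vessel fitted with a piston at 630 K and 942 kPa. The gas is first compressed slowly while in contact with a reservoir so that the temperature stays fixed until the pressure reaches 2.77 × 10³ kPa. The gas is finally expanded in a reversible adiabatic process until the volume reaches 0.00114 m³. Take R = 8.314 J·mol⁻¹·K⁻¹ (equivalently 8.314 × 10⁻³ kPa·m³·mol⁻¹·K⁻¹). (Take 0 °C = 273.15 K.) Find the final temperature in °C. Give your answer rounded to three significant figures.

From PV = nRT: V₁ = nRT₁/P₁ = 0.001251 m³.
Isothermal, so P V is constant: T₂ = T₁; V₂ = V₁·(P₁/P₂) = 0.0004255 m³.
Adiabatic (γ = 1.30), T V^(γ−1) and P V^γ constant: T₃ = T₂·(V₂/V₃)^(γ−1) = 468.7 K; P₃ = P₂·(V₂/V₃)^γ = 769.2 kPa.

T₃ ≈ 196 °C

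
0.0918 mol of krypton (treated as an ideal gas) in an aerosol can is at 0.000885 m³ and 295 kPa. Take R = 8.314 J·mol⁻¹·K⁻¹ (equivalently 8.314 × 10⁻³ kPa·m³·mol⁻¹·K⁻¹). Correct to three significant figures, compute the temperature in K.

T ≈ 342 K

PV = nRT ⇒ T = PV/(nR) = (295 × 0.000885) / (0.0918 × 8.314 × 10⁻³)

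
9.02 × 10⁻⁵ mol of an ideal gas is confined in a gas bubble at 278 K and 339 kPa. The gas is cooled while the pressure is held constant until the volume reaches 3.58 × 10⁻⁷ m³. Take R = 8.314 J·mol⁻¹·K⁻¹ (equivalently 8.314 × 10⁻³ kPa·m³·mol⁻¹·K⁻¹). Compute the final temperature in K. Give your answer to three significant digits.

T₂ ≈ 162 K

From PV = nRT: V₁ = nRT₁/P₁ = 6.150e-07 m³.
Isobaric, so V/T is constant: P₂ = P₁; T₂ = T₁·(V₂/V₁) = 161.8 K.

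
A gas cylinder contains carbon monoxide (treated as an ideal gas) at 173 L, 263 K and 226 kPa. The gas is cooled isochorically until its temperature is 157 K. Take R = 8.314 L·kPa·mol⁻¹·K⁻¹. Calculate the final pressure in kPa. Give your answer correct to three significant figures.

V constant ⇒ P ∝ T: V₂ = V₁; P₂ = P₁·(T₂/T₁) = 134.9 kPa.

P₂ ≈ 135 kPa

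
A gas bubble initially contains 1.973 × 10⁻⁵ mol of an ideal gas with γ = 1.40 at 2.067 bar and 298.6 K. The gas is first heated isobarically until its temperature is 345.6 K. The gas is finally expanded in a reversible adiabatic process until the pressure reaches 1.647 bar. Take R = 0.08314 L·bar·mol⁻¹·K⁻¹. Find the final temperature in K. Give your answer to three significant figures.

From PV = nRT: V₁ = nRT₁/P₁ = 0.0002370 L.
P constant ⇒ V ∝ T: P₂ = P₁; V₂ = V₁·(T₂/T₁) = 0.0002743 L.
Reversible adiabatic, γ = 1.40: T₃ = T₂·(P₃/P₂)^((γ−1)/γ) = 323.9 K; V₃ = V₂·(P₂/P₃)^(1/γ) = 0.0003226 L.

T₃ ≈ 324 K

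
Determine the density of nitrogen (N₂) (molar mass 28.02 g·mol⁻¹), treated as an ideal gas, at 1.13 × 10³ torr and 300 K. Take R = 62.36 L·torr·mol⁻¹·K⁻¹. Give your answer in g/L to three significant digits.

ρ = PM/(RT) = (1.13e+03 × 28.02) / (62.36 × 300.0)

ρ ≈ 1.69 g/L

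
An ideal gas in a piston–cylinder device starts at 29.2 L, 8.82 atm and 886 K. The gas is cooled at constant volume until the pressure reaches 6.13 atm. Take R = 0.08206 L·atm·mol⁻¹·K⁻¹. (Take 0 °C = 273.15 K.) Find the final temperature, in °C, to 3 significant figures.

V constant ⇒ P ∝ T: V₂ = V₁; T₂ = T₁·(P₂/P₁) = 615.8 K.

T₂ ≈ 343 °C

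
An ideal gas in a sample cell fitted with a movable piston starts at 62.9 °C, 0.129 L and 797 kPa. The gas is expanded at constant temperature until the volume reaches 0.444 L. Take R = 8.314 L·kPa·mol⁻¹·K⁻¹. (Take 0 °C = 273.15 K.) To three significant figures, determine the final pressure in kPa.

Convert: T₁ = 336.0 K.
Isothermal, so P V is constant: T₂ = T₁; P₂ = P₁·(V₁/V₂) = 231.6 kPa.

P₂ ≈ 232 kPa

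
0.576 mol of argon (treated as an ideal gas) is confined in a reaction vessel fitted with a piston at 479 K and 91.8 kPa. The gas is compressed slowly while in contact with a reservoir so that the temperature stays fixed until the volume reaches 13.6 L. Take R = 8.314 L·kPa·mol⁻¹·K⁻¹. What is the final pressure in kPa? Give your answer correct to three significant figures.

From PV = nRT: V₁ = nRT₁/P₁ = 24.99 L.
Isothermal, so P V is constant: T₂ = T₁; P₂ = P₁·(V₁/V₂) = 168.7 kPa.

P₂ ≈ 169 kPa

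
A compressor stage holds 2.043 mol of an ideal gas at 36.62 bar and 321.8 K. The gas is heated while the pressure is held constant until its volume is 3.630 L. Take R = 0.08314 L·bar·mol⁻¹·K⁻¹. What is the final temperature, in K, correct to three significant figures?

From PV = nRT: V₁ = nRT₁/P₁ = 1.493 L.
P constant ⇒ V ∝ T: P₂ = P₁; T₂ = T₁·(V₂/V₁) = 782.6 K.

T₂ ≈ 783 K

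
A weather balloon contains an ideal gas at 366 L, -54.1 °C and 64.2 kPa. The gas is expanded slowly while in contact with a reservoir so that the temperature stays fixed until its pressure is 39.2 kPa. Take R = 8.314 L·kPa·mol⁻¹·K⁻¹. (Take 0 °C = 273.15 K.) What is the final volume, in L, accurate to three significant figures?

Convert: T₁ = 219.0 K.
T constant ⇒ Boyle's law P V = const: T₂ = T₁; V₂ = V₁·(P₁/P₂) = 599.4 L.

V₂ ≈ 599 L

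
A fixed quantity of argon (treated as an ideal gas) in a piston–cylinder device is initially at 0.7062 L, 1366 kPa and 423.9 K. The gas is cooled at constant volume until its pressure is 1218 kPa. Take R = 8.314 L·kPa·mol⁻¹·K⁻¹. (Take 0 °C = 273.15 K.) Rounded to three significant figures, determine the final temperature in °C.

T₂ ≈ 105 °C

V constant ⇒ P ∝ T: V₂ = V₁; T₂ = T₁·(P₂/P₁) = 378.0 K.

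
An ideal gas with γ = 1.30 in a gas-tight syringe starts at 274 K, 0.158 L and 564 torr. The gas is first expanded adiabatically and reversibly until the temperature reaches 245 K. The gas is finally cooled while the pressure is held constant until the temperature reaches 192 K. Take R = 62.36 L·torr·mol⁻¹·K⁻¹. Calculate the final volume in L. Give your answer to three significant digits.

V₃ ≈ 0.180 L

Adiabatic (γ = 1.30), T V^(γ−1) and P V^γ constant: P₂ = P₁·(T₂/T₁)^(γ/(γ−1)) = 347.3 torr; V₂ = V₁·(T₁/T₂)^(1/(γ−1)) = 0.2294 L.
Isobaric, so V/T is constant: P₃ = P₂; V₃ = V₂·(T₃/T₂) = 0.1798 L.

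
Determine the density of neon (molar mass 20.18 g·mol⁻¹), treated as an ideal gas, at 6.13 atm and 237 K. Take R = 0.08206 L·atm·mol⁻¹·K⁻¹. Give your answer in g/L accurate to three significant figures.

ρ = PM/(RT) = (6.13 × 20.18) / (0.08206 × 237.0)

ρ ≈ 6.36 g/L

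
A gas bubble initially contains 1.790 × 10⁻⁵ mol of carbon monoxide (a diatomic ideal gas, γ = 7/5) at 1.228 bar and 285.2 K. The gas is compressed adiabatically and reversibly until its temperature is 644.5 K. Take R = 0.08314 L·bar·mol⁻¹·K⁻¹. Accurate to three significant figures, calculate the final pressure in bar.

From PV = nRT: V₁ = nRT₁/P₁ = 0.0003456 L.
Reversible adiabatic, γ = 7/5: P₂ = P₁·(T₂/T₁)^(γ/(γ−1)) = 21.30 bar; V₂ = V₁·(T₁/T₂)^(1/(γ−1)) = 4.502e-05 L.

P₂ ≈ 21.3 bar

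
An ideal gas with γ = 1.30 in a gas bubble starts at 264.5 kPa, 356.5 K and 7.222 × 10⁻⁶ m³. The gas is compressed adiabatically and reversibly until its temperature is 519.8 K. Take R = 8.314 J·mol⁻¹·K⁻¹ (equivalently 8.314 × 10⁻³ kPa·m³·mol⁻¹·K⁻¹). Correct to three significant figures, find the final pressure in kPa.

Reversible adiabatic, γ = 1.30: P₂ = P₁·(T₂/T₁)^(γ/(γ−1)) = 1356 kPa; V₂ = V₁·(T₁/T₂)^(1/(γ−1)) = 2.055e-06 m³.

P₂ ≈ 1.36e+03 kPa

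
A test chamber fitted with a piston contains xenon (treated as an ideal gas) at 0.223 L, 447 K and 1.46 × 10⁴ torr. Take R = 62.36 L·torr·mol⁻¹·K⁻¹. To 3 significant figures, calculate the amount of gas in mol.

PV = nRT ⇒ n = PV/(RT) = (1.46e+04 × 0.223) / (62.36 × 447)

n ≈ 0.117 mol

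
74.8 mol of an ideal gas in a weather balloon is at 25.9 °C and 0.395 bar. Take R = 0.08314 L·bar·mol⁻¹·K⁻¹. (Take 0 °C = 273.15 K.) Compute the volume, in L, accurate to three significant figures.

V ≈ 4.71e+03 L

Convert: T = 299.05 K.
PV = nRT ⇒ V = nRT/P = (74.8 × 0.08314 × 299.05) / 0.395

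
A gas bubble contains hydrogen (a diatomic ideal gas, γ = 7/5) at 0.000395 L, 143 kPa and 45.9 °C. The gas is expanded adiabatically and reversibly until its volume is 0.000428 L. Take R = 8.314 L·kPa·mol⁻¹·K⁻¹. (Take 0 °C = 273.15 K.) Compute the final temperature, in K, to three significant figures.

T₂ ≈ 309 K

Convert: T₁ = 319.0 K.
Reversible adiabatic, γ = 7/5: T₂ = T₁·(V₁/V₂)^(γ−1) = 309.0 K; P₂ = P₁·(V₁/V₂)^γ = 127.8 kPa.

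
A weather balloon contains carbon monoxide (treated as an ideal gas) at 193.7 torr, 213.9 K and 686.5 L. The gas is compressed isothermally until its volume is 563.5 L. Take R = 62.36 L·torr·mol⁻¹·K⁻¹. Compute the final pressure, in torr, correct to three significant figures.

Isothermal, so P V is constant: T₂ = T₁; P₂ = P₁·(V₁/V₂) = 236.0 torr.

P₂ ≈ 236 torr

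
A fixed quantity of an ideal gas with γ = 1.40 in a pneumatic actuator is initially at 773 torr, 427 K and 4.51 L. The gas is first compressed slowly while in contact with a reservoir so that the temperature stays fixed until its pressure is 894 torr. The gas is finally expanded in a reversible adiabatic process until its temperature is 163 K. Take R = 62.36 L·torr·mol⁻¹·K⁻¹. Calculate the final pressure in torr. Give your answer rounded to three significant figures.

P₃ ≈ 30.7 torr

T constant ⇒ Boyle's law P V = const: T₂ = T₁; V₂ = V₁·(P₁/P₂) = 3.900 L.
Reversible adiabatic, γ = 1.40: P₃ = P₂·(T₃/T₂)^(γ/(γ−1)) = 30.73 torr; V₃ = V₂·(T₂/T₃)^(1/(γ−1)) = 43.31 L.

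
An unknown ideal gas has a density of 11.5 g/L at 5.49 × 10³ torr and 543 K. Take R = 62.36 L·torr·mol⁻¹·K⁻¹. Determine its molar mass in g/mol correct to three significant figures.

ρ = PM/(RT) ⇒ M = ρRT/P = (11.5 × 62.36 × 543.0) / 5.49e+03

M ≈ 70.9 g/mol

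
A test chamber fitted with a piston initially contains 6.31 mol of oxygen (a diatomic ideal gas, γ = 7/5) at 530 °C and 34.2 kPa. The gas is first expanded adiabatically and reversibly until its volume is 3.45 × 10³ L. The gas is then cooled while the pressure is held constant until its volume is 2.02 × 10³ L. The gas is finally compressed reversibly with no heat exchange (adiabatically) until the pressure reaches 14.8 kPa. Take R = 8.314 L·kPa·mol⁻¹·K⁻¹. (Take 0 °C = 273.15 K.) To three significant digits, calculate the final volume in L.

V₄ ≈ 1.31e+03 L

Convert: T₁ = 803.1 K.
From PV = nRT: V₁ = nRT₁/P₁ = 1232 L.
Adiabatic (γ = 7/5), T V^(γ−1) and P V^γ constant: T₂ = T₁·(V₁/V₂)^(γ−1) = 532.0 K; P₂ = P₁·(V₁/V₂)^γ = 8.090 kPa.
Isobaric, so V/T is constant: P₃ = P₂; T₃ = T₂·(V₃/V₂) = 311.5 K.
Reversible adiabatic, γ = 7/5: T₄ = T₃·(P₄/P₃)^((γ−1)/γ) = 370.2 K; V₄ = V₃·(P₃/P₄)^(1/γ) = 1312 L.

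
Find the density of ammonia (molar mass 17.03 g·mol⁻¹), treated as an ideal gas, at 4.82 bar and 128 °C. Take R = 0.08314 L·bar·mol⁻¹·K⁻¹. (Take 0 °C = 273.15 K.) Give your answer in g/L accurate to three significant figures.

ρ = PM/(RT) = (4.82 × 17.03) / (0.08314 × 401.1)

ρ ≈ 2.46 g/L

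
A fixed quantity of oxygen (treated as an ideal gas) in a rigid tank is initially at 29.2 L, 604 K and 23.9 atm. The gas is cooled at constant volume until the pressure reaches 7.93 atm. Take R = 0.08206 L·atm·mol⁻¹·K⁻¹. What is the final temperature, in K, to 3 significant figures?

Isochoric, so P/T is constant: V₂ = V₁; T₂ = T₁·(P₂/P₁) = 200.4 K.

T₂ ≈ 200 K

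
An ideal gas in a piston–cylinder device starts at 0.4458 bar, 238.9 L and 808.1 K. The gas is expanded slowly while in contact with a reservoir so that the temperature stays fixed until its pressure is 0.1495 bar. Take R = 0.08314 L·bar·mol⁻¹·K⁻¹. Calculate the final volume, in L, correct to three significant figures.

V₂ ≈ 712 L

T constant ⇒ Boyle's law P V = const: T₂ = T₁; V₂ = V₁·(P₁/P₂) = 712.4 L.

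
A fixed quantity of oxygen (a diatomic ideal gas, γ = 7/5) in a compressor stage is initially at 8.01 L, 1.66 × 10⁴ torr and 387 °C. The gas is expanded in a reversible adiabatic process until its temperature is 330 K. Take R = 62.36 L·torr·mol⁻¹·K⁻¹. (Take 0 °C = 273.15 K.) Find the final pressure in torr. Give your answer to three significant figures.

P₂ ≈ 1.47e+03 torr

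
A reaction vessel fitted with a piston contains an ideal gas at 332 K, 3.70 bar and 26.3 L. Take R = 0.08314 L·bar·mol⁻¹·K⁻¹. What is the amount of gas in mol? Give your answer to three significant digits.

n ≈ 3.53 mol

PV = nRT ⇒ n = PV/(RT) = (3.70 × 26.3) / (0.08314 × 332)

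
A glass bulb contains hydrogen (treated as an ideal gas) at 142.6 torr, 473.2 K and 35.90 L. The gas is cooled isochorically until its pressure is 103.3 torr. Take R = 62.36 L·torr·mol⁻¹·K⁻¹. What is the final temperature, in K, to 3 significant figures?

Isochoric, so P/T is constant: V₂ = V₁; T₂ = T₁·(P₂/P₁) = 342.8 K.

T₂ ≈ 343 K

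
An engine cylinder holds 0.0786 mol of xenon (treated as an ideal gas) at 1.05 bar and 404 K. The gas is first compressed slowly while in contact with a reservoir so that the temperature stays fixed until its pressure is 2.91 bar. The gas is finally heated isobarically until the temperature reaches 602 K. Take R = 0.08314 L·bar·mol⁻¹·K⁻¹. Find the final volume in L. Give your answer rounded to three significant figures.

V₃ ≈ 1.35 L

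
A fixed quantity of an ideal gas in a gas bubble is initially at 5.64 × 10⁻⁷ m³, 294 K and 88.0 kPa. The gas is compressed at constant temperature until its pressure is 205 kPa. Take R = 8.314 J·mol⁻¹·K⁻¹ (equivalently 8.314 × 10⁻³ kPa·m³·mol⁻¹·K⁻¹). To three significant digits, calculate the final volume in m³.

V₂ ≈ 2.42e-07 m³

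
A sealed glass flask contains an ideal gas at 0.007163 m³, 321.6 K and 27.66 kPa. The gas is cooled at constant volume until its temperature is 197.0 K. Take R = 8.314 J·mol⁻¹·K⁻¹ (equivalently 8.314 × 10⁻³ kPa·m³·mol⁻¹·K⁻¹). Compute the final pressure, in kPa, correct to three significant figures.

Isochoric, so P/T is constant: V₂ = V₁; P₂ = P₁·(T₂/T₁) = 16.94 kPa.

P₂ ≈ 16.9 kPa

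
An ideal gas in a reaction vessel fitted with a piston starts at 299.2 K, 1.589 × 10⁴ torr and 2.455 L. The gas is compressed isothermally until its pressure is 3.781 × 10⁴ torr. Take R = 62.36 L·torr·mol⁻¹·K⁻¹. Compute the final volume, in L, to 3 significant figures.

Isothermal, so P V is constant: T₂ = T₁; V₂ = V₁·(P₁/P₂) = 1.032 L.

V₂ ≈ 1.03 L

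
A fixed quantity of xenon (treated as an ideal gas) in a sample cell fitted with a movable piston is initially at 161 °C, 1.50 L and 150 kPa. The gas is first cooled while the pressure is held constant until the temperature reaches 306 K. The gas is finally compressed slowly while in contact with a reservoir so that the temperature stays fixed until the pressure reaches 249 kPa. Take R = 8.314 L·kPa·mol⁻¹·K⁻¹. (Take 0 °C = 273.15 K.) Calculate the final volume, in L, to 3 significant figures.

Convert: T₁ = 434.1 K.
Isobaric, so V/T is constant: P₂ = P₁; V₂ = V₁·(T₂/T₁) = 1.057 L.
Isothermal, so P V is constant: T₃ = T₂; V₃ = V₂·(P₂/P₃) = 0.6369 L.

V₃ ≈ 0.637 L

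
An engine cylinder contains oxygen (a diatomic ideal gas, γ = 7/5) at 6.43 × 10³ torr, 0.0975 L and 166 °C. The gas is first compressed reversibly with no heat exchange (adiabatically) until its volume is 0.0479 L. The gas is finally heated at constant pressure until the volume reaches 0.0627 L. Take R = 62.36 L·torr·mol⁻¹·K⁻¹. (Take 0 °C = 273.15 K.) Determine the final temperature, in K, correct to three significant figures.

Convert: T₁ = 439.1 K.
Reversible adiabatic, γ = 7/5: T₂ = T₁·(V₁/V₂)^(γ−1) = 583.6 K; P₂ = P₁·(V₁/V₂)^γ = 1.739e+04 torr.
P constant ⇒ V ∝ T: P₃ = P₂; T₃ = T₂·(V₃/V₂) = 763.9 K.

T₃ ≈ 764 K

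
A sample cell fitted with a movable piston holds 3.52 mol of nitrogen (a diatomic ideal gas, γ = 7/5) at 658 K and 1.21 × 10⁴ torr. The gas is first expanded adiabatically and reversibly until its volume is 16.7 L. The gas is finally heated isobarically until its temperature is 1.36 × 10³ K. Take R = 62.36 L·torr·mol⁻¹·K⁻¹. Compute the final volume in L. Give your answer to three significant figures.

From PV = nRT: V₁ = nRT₁/P₁ = 11.94 L.
Reversible adiabatic, γ = 7/5: T₂ = T₁·(V₁/V₂)^(γ−1) = 575.3 K; P₂ = P₁·(V₁/V₂)^γ = 7562 torr.
Isobaric, so V/T is constant: P₃ = P₂; V₃ = V₂·(T₃/T₂) = 39.48 L.

V₃ ≈ 39.5 L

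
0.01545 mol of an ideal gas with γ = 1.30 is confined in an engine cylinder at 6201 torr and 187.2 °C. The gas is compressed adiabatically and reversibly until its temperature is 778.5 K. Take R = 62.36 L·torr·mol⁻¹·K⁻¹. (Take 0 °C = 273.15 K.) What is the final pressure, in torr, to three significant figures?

P₂ ≈ 6.04e+04 torr

Convert: T₁ = 460.3 K.
From PV = nRT: V₁ = nRT₁/P₁ = 0.07153 L.
Reversible adiabatic, γ = 1.30: P₂ = P₁·(T₂/T₁)^(γ/(γ−1)) = 6.042e+04 torr; V₂ = V₁·(T₁/T₂)^(1/(γ−1)) = 0.01241 L.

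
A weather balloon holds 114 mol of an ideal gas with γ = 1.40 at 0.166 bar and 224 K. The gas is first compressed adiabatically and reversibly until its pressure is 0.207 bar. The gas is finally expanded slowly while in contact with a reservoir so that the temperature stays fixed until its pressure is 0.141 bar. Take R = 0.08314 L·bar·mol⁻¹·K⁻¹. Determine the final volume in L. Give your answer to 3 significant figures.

From PV = nRT: V₁ = nRT₁/P₁ = 1.279e+04 L.
Adiabatic (γ = 1.40), T V^(γ−1) and P V^γ constant: T₂ = T₁·(P₂/P₁)^((γ−1)/γ) = 238.6 K; V₂ = V₁·(P₁/P₂)^(1/γ) = 1.092e+04 L.
T constant ⇒ Boyle's law P V = const: T₃ = T₂; V₃ = V₂·(P₂/P₃) = 1.604e+04 L.

V₃ ≈ 1.60e+04 L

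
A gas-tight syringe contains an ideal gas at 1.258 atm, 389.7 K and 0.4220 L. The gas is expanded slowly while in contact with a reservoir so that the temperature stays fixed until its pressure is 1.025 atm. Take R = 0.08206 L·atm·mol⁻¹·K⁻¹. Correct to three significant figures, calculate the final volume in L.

V₂ ≈ 0.518 L

T constant ⇒ Boyle's law P V = const: T₂ = T₁; V₂ = V₁·(P₁/P₂) = 0.5179 L.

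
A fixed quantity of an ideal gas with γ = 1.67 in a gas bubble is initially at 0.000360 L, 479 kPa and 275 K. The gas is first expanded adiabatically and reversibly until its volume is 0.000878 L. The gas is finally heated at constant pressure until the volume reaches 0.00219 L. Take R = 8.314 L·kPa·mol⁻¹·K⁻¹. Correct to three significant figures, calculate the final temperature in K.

T₃ ≈ 377 K

Reversible adiabatic, γ = 1.67: T₂ = T₁·(V₁/V₂)^(γ−1) = 151.3 K; P₂ = P₁·(V₁/V₂)^γ = 108.1 kPa.
P constant ⇒ V ∝ T: P₃ = P₂; T₃ = T₂·(V₃/V₂) = 377.5 K.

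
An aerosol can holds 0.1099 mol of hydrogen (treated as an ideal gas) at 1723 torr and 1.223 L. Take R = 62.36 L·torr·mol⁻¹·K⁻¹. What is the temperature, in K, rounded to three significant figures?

T ≈ 307 K

PV = nRT ⇒ T = PV/(nR) = (1723 × 1.223) / (0.1099 × 62.36)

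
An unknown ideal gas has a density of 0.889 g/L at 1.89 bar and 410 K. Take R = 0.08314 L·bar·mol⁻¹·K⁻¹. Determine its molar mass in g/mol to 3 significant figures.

ρ = PM/(RT) ⇒ M = ρRT/P = (0.889 × 0.08314 × 410.0) / 1.89

M ≈ 16.0 g/mol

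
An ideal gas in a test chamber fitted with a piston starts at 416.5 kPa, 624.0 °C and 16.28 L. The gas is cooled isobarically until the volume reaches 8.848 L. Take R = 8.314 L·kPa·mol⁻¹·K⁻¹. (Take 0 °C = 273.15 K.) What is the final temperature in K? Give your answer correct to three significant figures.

T₂ ≈ 488 K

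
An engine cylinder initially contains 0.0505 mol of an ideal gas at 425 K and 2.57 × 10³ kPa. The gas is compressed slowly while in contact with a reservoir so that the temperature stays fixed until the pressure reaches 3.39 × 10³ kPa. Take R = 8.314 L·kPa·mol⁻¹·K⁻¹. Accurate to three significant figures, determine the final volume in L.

From PV = nRT: V₁ = nRT₁/P₁ = 0.06943 L.
Isothermal, so P V is constant: T₂ = T₁; V₂ = V₁·(P₁/P₂) = 0.05264 L.

V₂ ≈ 0.0526 L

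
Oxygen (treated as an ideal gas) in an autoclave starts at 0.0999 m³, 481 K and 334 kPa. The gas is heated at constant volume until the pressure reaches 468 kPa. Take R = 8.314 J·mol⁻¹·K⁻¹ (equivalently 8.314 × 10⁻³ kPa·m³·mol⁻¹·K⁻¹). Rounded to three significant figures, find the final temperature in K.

T₂ ≈ 674 K

Isochoric, so P/T is constant: V₂ = V₁; T₂ = T₁·(P₂/P₁) = 674.0 K.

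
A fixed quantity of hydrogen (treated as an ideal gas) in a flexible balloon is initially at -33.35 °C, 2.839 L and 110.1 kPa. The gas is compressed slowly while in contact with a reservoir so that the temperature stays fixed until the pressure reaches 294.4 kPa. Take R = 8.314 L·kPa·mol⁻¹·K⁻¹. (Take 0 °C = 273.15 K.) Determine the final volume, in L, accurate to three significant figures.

V₂ ≈ 1.06 L

Convert: T₁ = 239.8 K.
Isothermal, so P V is constant: T₂ = T₁; V₂ = V₁·(P₁/P₂) = 1.062 L.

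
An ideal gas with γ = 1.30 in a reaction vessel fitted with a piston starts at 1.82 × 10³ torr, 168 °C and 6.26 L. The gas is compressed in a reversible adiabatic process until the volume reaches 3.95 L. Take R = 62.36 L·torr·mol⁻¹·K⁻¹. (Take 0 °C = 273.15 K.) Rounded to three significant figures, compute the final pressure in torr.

Convert: T₁ = 441.1 K.
Adiabatic (γ = 1.30), T V^(γ−1) and P V^γ constant: T₂ = T₁·(V₁/V₂)^(γ−1) = 506.5 K; P₂ = P₁·(V₁/V₂)^γ = 3312 torr.

P₂ ≈ 3.31e+03 torr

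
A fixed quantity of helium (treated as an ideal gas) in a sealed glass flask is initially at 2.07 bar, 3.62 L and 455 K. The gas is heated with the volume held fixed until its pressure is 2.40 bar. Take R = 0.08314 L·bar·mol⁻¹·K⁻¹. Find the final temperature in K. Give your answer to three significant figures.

V constant ⇒ P ∝ T: V₂ = V₁; T₂ = T₁·(P₂/P₁) = 527.5 K.

T₂ ≈ 528 K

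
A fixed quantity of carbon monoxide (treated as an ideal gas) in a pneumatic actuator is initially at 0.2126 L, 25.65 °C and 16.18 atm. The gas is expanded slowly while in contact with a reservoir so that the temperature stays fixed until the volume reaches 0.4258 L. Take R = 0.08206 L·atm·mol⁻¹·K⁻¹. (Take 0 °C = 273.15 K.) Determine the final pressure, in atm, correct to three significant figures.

P₂ ≈ 8.08 atm

Convert: T₁ = 298.8 K.
Isothermal, so P V is constant: T₂ = T₁; P₂ = P₁·(V₁/V₂) = 8.079 atm.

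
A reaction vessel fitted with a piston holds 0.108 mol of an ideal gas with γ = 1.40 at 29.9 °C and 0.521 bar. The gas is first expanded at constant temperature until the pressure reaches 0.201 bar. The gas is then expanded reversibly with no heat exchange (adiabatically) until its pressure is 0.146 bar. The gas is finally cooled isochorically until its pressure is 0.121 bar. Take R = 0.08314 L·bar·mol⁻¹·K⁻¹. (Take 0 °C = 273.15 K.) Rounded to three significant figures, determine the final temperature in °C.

T₄ ≈ -43.9 °C

Convert: T₁ = 303.0 K.
From PV = nRT: V₁ = nRT₁/P₁ = 5.223 L.
Isothermal, so P V is constant: T₂ = T₁; V₂ = V₁·(P₁/P₂) = 13.54 L.
Reversible adiabatic, γ = 1.40: T₃ = T₂·(P₃/P₂)^((γ−1)/γ) = 276.6 K; V₃ = V₂·(P₂/P₃)^(1/γ) = 17.01 L.
V constant ⇒ P ∝ T: V₄ = V₃; T₄ = T₃·(P₄/P₃) = 229.2 K.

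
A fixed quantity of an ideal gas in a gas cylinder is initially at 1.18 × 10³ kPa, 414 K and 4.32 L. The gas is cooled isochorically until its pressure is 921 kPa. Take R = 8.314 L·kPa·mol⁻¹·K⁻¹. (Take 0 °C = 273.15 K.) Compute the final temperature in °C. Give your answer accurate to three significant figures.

T₂ ≈ 50.0 °C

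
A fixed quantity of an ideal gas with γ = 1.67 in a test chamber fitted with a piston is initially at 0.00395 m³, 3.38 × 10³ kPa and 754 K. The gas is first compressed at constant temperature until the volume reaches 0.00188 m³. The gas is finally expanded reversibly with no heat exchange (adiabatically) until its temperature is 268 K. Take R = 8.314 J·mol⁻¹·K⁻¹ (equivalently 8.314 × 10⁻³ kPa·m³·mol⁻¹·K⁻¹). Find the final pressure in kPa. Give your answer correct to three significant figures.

T constant ⇒ Boyle's law P V = const: T₂ = T₁; P₂ = P₁·(V₁/V₂) = 7102 kPa.
Reversible adiabatic, γ = 1.67: P₃ = P₂·(T₃/T₂)^(γ/(γ−1)) = 539.0 kPa; V₃ = V₂·(T₂/T₃)^(1/(γ−1)) = 0.008804 m³.

P₃ ≈ 539 kPa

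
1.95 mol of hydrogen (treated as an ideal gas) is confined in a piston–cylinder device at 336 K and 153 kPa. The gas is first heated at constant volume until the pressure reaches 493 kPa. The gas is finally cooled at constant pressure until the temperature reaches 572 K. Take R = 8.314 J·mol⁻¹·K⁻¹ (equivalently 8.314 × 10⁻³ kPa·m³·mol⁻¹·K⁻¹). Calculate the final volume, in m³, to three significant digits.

From PV = nRT: V₁ = nRT₁/P₁ = 0.03560 m³.
V constant ⇒ P ∝ T: V₂ = V₁; T₂ = T₁·(P₂/P₁) = 1083 K.
P constant ⇒ V ∝ T: P₃ = P₂; V₃ = V₂·(T₃/T₂) = 0.01881 m³.

V₃ ≈ 0.0188 m³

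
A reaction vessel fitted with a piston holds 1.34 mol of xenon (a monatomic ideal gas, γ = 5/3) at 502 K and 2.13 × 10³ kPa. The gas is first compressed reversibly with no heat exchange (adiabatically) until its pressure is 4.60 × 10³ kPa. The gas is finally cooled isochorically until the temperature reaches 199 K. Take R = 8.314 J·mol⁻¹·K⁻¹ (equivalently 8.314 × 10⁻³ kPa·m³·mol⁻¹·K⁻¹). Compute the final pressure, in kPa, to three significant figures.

P₃ ≈ 1.34e+03 kPa

From PV = nRT: V₁ = nRT₁/P₁ = 0.002626 m³.
Adiabatic (γ = 5/3), T V^(γ−1) and P V^γ constant: T₂ = T₁·(P₂/P₁)^((γ−1)/γ) = 683.1 K; V₂ = V₁·(P₁/P₂)^(1/γ) = 0.001654 m³.
V constant ⇒ P ∝ T: V₃ = V₂; P₃ = P₂·(T₃/T₂) = 1340 kPa.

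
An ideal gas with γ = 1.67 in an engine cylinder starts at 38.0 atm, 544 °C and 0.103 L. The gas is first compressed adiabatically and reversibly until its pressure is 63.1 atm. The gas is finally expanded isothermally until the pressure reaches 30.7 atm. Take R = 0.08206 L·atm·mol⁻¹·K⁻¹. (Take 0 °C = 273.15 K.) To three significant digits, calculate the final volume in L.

V₃ ≈ 0.156 L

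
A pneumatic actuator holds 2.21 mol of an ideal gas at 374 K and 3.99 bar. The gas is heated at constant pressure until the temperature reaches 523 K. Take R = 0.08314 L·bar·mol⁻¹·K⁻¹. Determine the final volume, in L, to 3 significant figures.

From PV = nRT: V₁ = nRT₁/P₁ = 17.22 L.
P constant ⇒ V ∝ T: P₂ = P₁; V₂ = V₁·(T₂/T₁) = 24.08 L.

V₂ ≈ 24.1 L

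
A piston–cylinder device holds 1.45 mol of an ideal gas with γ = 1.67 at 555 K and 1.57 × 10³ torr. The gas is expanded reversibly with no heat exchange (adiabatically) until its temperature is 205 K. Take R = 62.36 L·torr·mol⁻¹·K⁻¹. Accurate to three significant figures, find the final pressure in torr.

P₂ ≈ 131 torr

From PV = nRT: V₁ = nRT₁/P₁ = 31.96 L.
Adiabatic (γ = 1.67), T V^(γ−1) and P V^γ constant: P₂ = P₁·(T₂/T₁)^(γ/(γ−1)) = 131.2 torr; V₂ = V₁·(T₁/T₂)^(1/(γ−1)) = 141.3 L.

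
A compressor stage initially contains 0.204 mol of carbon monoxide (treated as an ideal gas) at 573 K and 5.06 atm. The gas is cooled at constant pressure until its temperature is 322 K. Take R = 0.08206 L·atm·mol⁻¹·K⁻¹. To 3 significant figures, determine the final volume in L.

V₂ ≈ 1.07 L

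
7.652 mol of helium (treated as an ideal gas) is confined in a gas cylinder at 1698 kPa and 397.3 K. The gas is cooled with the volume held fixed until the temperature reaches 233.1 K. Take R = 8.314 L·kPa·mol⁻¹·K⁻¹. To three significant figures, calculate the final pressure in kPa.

From PV = nRT: V₁ = nRT₁/P₁ = 14.89 L.
Isochoric, so P/T is constant: V₂ = V₁; P₂ = P₁·(T₂/T₁) = 996.2 kPa.

P₂ ≈ 996 kPa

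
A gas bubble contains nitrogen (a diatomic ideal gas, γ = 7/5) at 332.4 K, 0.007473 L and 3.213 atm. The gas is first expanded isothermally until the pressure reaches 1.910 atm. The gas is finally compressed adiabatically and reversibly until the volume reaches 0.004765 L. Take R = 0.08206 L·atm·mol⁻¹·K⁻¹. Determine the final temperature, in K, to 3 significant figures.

T constant ⇒ Boyle's law P V = const: T₂ = T₁; V₂ = V₁·(P₁/P₂) = 0.01257 L.
Adiabatic (γ = 7/5), T V^(γ−1) and P V^γ constant: T₃ = T₂·(V₂/V₃)^(γ−1) = 490.0 K; P₃ = P₂·(V₂/V₃)^γ = 7.428 atm.

T₃ ≈ 490 K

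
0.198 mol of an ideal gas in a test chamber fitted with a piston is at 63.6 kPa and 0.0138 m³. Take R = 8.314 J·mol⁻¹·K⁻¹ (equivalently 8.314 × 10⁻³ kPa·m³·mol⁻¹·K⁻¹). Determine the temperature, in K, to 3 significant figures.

PV = nRT ⇒ T = PV/(nR) = (63.6 × 0.0138) / (0.198 × 8.314 × 10⁻³)

T ≈ 533 K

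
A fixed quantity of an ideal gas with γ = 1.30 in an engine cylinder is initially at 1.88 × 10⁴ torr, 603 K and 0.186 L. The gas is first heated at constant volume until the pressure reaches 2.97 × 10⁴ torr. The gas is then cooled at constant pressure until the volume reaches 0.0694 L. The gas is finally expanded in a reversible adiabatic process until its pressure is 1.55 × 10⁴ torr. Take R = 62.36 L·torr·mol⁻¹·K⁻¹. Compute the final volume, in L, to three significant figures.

V₄ ≈ 0.114 L

Isochoric, so P/T is constant: V₂ = V₁; T₂ = T₁·(P₂/P₁) = 952.6 K.
P constant ⇒ V ∝ T: P₃ = P₂; T₃ = T₂·(V₃/V₂) = 355.4 K.
Reversible adiabatic, γ = 1.30: T₄ = T₃·(P₄/P₃)^((γ−1)/γ) = 305.9 K; V₄ = V₃·(P₃/P₄)^(1/γ) = 0.1144 L.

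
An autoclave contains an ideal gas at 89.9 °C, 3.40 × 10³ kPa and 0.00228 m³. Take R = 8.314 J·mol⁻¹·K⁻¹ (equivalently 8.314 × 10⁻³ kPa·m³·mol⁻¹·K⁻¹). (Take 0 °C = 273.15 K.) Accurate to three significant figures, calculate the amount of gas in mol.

n ≈ 2.57 mol

Convert: T = 363.05 K.
PV = nRT ⇒ n = PV/(RT) = (3.40e+03 × 0.00228) / (8.314 × 10⁻³ × 363.05)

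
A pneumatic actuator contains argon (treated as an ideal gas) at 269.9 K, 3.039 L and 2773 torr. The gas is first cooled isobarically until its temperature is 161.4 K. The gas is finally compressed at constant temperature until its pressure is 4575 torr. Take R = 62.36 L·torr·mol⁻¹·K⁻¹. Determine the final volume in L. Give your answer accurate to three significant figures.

Isobaric, so V/T is constant: P₂ = P₁; V₂ = V₁·(T₂/T₁) = 1.817 L.
T constant ⇒ Boyle's law P V = const: T₃ = T₂; V₃ = V₂·(P₂/P₃) = 1.102 L.

V₃ ≈ 1.10 L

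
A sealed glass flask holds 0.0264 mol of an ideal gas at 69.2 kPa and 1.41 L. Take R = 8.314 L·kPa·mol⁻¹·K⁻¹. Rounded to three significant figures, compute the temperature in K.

T ≈ 445 K

PV = nRT ⇒ T = PV/(nR) = (69.2 × 1.41) / (0.0264 × 8.314)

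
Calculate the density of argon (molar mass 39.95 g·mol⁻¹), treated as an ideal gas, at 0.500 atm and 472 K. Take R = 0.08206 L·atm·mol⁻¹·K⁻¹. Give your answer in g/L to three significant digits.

ρ ≈ 0.516 g/L

ρ = PM/(RT) = (0.500 × 39.95) / (0.08206 × 472.0)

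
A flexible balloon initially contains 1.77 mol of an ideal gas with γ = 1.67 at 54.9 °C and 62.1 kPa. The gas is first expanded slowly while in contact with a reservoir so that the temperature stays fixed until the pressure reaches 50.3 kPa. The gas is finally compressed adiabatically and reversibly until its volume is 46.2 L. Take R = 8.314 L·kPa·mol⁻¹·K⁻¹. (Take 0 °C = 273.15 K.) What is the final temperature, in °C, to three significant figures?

Convert: T₁ = 328.0 K.
From PV = nRT: V₁ = nRT₁/P₁ = 77.74 L.
T constant ⇒ Boyle's law P V = const: T₂ = T₁; V₂ = V₁·(P₁/P₂) = 95.97 L.
Adiabatic (γ = 1.67), T V^(γ−1) and P V^γ constant: T₃ = T₂·(V₂/V₃)^(γ−1) = 535.4 K; P₃ = P₂·(V₂/V₃)^γ = 170.5 kPa.

T₃ ≈ 262 °C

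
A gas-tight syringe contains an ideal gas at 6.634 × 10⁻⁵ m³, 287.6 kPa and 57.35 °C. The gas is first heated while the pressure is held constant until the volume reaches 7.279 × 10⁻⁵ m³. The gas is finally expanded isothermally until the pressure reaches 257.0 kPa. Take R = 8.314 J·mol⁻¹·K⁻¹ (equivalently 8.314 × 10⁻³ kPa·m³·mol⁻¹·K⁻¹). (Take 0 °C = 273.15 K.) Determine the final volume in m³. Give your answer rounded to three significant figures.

Convert: T₁ = 330.5 K.
Isobaric, so V/T is constant: P₂ = P₁; T₂ = T₁·(V₂/V₁) = 362.6 K.
T constant ⇒ Boyle's law P V = const: T₃ = T₂; V₃ = V₂·(P₂/P₃) = 8.146e-05 m³.

V₃ ≈ 8.15e-05 m³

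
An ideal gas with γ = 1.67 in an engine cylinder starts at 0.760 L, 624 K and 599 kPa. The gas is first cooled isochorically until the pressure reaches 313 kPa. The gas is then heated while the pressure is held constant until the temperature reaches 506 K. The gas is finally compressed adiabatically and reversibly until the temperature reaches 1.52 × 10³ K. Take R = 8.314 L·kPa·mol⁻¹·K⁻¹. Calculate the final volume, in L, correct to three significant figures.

V₄ ≈ 0.228 L

Isochoric, so P/T is constant: V₂ = V₁; T₂ = T₁·(P₂/P₁) = 326.1 K.
P constant ⇒ V ∝ T: P₃ = P₂; V₃ = V₂·(T₃/T₂) = 1.179 L.
Reversible adiabatic, γ = 1.67: P₄ = P₃·(T₄/T₃)^(γ/(γ−1)) = 4855 kPa; V₄ = V₃·(T₃/T₄)^(1/(γ−1)) = 0.2284 L.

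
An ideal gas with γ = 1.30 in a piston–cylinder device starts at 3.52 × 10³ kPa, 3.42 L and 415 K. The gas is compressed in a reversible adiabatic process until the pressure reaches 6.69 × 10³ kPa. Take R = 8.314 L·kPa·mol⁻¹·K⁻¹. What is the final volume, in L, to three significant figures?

V₂ ≈ 2.09 L

Adiabatic (γ = 1.30), T V^(γ−1) and P V^γ constant: T₂ = T₁·(P₂/P₁)^((γ−1)/γ) = 481.3 K; V₂ = V₁·(P₁/P₂)^(1/γ) = 2.087 L.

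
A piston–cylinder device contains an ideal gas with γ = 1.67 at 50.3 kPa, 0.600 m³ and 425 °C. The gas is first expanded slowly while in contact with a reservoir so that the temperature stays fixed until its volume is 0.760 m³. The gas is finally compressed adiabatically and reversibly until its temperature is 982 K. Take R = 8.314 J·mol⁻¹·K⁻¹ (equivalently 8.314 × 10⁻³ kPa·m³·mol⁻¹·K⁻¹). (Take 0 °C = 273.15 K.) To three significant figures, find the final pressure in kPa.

Convert: T₁ = 698.1 K.
Isothermal, so P V is constant: T₂ = T₁; P₂ = P₁·(V₁/V₂) = 39.71 kPa.
Reversible adiabatic, γ = 1.67: P₃ = P₂·(T₃/T₂)^(γ/(γ−1)) = 92.94 kPa; V₃ = V₂·(T₂/T₃)^(1/(γ−1)) = 0.4567 m³.

P₃ ≈ 92.9 kPa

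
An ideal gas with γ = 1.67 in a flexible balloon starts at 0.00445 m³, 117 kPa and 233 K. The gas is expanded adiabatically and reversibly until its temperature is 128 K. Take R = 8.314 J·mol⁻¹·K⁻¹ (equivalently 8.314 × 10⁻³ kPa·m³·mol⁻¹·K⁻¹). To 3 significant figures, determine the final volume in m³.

Adiabatic (γ = 1.67), T V^(γ−1) and P V^γ constant: P₂ = P₁·(T₂/T₁)^(γ/(γ−1)) = 26.29 kPa; V₂ = V₁·(T₁/T₂)^(1/(γ−1)) = 0.01088 m³.

V₂ ≈ 0.0109 m³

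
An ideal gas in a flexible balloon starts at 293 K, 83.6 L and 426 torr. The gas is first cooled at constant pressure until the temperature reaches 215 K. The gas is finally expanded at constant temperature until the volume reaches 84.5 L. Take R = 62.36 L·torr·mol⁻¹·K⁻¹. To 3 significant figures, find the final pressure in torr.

P₃ ≈ 309 torr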